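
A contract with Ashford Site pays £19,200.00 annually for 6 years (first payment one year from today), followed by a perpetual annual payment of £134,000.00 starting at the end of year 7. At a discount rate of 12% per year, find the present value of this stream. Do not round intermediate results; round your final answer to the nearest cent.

PV of 6-year annuity: £19,200.00 × [1 − (1+0.12)^−6] / 0.12 = 78939.02061
Perpetuity value at year 6: £134,000.00 / 0.12 = 1116666.66667
PV of perpetuity: 1116666.66667 / (1+0.12)^6 = 565738.08531
Total PV = 78939.02061 + 565738.08531 = 644677.10593

£644677.11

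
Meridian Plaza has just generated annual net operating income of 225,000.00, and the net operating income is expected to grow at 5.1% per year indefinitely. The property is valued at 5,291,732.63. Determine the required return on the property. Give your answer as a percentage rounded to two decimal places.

D₁ = 225,000.00 × 1.051 = 236,475.0000
P = D₁/(r − g) ⇒ r = D₁/P + g = 236,475.0000/5,291,732.63 + 0.051 = 0.044688 + 0.051 = 0.095688

9.57%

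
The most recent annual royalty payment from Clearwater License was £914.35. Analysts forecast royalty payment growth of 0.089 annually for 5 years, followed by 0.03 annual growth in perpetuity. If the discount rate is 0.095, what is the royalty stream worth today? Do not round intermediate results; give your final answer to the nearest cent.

D_1 = 995.72715
D_2 = 1084.34687
D_3 = 1180.85374
D_4 = 1285.94972
D_5 = 1400.39925
Terminal value at year 5: TV = D_5×(1+g_2)/(r−g_2) = 1442.41122/0.065 = 22190.94189
P_0 = D_1/(1+r)^1 + D_2/(1+r)^2 + D_3/(1+r)^3 + D_4/(1+r)^4 + D_5/(1+r)^5 + TV/(1+r)^5
    = 909.33986 + 904.35718 + 899.40180 + 894.47357 + 889.57234 + 14096.30020 = 18593.44495

£18593.44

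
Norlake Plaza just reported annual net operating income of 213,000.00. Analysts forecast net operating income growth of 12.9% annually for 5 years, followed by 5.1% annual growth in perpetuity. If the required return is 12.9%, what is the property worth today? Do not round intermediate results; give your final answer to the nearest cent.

3935038.46

D_1 = 240477.00000
D_2 = 271498.53300
D_3 = 306521.84376
D_4 = 346063.16160
D_5 = 390705.30945
Terminal value at year 5: TV = D_5×(1+g_2)/(r−g_2) = 410631.28023/0.078 = 5264503.59269
P_0 = D_1/(1+r)^1 + D_2/(1+r)^2 + D_3/(1+r)^3 + D_4/(1+r)^4 + D_5/(1+r)^5 + TV/(1+r)^5
    = 213000.00000 + 213000.00000 + 213000.00000 + 213000.00000 + 213000.00000 + 2870038.46154 = 3935038.46154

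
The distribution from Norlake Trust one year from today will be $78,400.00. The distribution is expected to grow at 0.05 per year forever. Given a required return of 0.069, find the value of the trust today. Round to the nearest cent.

Growing perpetuity: P = D₁ / (r − g) = $78,400.0000 / (0.069 − 0.05) = $4,126,315.79

$4126315.79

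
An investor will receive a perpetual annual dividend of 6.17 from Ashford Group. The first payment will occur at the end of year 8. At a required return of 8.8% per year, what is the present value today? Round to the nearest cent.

Value at end of year 7: C / r = 6.17 / 0.088 = 70.1136
Discount to today: PV = 70.1136 / (1 + 0.088)^7 = 70.1136 / 1.804689 = 38.85

38.85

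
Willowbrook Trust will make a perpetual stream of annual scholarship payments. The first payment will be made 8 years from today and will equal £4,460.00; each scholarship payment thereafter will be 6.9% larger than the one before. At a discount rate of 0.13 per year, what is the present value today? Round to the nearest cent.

£31078.20

Value at end of year 7: C₁ / (r − g) = £4,460.00 / (0.13 − 0.069) = £73,114.7541
Discount to today: PV = £73,114.7541 / (1 + 0.13)^7 = £73,114.7541 / 2.352605 = £31,078.20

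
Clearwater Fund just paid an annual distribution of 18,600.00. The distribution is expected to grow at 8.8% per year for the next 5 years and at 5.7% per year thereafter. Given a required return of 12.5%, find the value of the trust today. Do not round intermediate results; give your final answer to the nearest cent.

D_1 = 20236.80000
D_2 = 22017.63840
D_3 = 23955.19058
D_4 = 26063.24735
D_5 = 28356.81312
Terminal value at year 5: TV = D_5×(1+g_2)/(r−g_2) = 29973.15146/0.068 = 440781.63919
P_0 = D_1/(1+r)^1 + D_2/(1+r)^2 + D_3/(1+r)^3 + D_4/(1+r)^4 + D_5/(1+r)^5 + TV/(1+r)^5
    = 17988.26667 + 17396.65256 + 16824.49599 + 16271.15701 + 15736.01674 + 244602.49543 = 328819.08440

328819.08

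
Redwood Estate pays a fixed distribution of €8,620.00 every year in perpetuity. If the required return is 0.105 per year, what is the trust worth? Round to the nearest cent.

Level perpetuity: PV = C / r = €8,620.00 / 0.105 = €82,095.24

€82095.24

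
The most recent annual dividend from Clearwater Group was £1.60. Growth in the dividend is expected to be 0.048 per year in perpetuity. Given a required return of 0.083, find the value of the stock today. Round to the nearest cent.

D₁ = D₀ × (1 + g) = £1.60 × 1.048 = £1.6768
Growing perpetuity: P = D₁ / (r − g) = £1.6768 / (0.083 − 0.048) = £47.91

£47.91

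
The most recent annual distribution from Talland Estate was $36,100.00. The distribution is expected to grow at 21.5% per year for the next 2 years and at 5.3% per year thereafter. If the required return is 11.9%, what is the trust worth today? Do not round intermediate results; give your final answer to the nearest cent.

D_1 = 43861.50000
D_2 = 53291.72250
Terminal value at year 2: TV = D_2×(1+g_2)/(r−g_2) = 56116.18379/0.066 = 850245.20898
P_0 = D_1/(1+r)^1 + D_2/(1+r)^2 + TV/(1+r)^2
    = 39197.05094 + 42559.80062 + 679022.27348 = 760779.12503

$760779.13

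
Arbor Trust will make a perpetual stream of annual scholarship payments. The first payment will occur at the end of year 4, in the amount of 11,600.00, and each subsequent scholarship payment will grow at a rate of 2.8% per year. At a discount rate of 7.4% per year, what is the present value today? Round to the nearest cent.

203557.60

Value at end of year 3: C₁ / (r − g) = 11,600.00 / (0.074 − 0.028) = 252,173.9130
Discount to today: PV = 252,173.9130 / (1 + 0.074)^3 = 252,173.9130 / 1.238833 = 203,557.60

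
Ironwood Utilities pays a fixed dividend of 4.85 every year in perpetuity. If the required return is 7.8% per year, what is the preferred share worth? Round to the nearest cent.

62.18

Level perpetuity: PV = C / r = 4.85 / 0.078 = 62.18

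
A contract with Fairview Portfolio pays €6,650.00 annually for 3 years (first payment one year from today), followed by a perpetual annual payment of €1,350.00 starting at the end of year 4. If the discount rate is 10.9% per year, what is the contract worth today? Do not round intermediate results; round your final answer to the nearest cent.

PV of 3-year annuity: €6,650.00 × [1 − (1+0.109)^−3] / 0.109 = 16279.00841
Perpetuity value at year 3: €1,350.00 / 0.109 = 12385.32110
PV of perpetuity: 12385.32110 / (1+0.109)^3 = 9080.55999
Total PV = 16279.00841 + 9080.55999 = 25359.56841

€25359.57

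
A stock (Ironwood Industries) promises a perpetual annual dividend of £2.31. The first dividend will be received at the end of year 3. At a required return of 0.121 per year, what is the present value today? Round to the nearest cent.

Value at end of year 2: C / r = £2.31 / 0.121 = £19.0909
Discount to today: PV = £19.0909 / (1 + 0.121)^2 = £19.0909 / 1.256641 = £15.19

£15.19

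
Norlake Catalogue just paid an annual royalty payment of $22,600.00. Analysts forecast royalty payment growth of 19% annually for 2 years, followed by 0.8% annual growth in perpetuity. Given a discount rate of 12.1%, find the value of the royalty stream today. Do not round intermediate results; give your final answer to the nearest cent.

D_1 = 26894.00000
D_2 = 32003.86000
Terminal value at year 2: TV = D_2×(1+g_2)/(r−g_2) = 32259.89088/0.113 = 285485.76000
P_0 = D_1/(1+r)^1 + D_2/(1+r)^2 + TV/(1+r)^2
    = 23991.07939 + 25467.78276 + 227181.63740 = 276640.49955

$276640.50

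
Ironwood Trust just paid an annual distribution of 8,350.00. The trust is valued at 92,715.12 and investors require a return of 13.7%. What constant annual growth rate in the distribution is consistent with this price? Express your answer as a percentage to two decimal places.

4.31%

P = D₀(1+g)/(r−g) ⇒ P(r−g) = D₀(1+g) ⇒ g(P+D₀) = P·r − D₀
g = (P·r − D₀)/(P + D₀) = (92,715.12×0.137 − 8,350.00) / (92,715.12 + 8,350.00) = 0.043061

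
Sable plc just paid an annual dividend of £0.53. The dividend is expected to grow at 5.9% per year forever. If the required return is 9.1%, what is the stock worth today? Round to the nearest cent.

D₁ = D₀ × (1 + g) = £0.53 × 1.059 = £0.5613
Growing perpetuity: P = D₁ / (r − g) = £0.5613 / (0.091 − 0.059) = £17.54

£17.54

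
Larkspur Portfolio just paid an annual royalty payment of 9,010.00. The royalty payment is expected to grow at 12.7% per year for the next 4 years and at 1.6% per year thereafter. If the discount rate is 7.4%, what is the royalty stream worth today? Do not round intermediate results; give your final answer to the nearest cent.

232079.04

D_1 = 10154.27000
D_2 = 11443.86229
D_3 = 12897.23280
D_4 = 14535.18137
Terminal value at year 4: TV = D_4×(1+g_2)/(r−g_2) = 14767.74427/0.058 = 254616.28049
P_0 = D_1/(1+r)^1 + D_2/(1+r)^2 + D_3/(1+r)^3 + D_4/(1+r)^4 + TV/(1+r)^4
    = 9454.62756 + 9921.19670 + 10410.79021 + 10924.54429 + 191367.87928 = 232079.03805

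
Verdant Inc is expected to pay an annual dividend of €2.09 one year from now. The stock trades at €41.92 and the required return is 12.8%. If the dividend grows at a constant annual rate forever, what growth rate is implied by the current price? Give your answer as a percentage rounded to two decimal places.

7.81%

P = D₁/(r−g) ⇒ g = r − D₁/P = 0.128 − €2.09/€41.92 = 0.078143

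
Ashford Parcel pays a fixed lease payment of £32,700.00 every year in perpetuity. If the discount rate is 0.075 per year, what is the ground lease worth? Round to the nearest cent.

Level perpetuity: PV = C / r = £32,700.00 / 0.075 = £436,000.00

£436000.00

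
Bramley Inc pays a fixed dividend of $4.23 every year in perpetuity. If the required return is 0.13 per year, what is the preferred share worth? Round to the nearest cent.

$32.54

Level perpetuity: PV = C / r = $4.23 / 0.13 = $32.54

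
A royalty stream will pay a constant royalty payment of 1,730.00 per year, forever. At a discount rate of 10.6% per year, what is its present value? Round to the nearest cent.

Level perpetuity: PV = C / r = 1,730.00 / 0.106 = 16,320.75

16320.75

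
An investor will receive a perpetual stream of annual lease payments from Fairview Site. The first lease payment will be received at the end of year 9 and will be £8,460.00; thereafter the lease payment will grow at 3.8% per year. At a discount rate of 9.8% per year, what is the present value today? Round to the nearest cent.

Value at end of year 8: C₁ / (r − g) = £8,460.00 / (0.098 − 0.038) = £141,000.0000
Discount to today: PV = £141,000.0000 / (1 + 0.098)^8 = £141,000.0000 / 2.112607 = £66,742.18

£66742.18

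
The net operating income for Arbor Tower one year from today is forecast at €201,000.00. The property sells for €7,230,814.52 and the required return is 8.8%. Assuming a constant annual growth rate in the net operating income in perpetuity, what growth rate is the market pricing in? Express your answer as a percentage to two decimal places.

6.02%

P = D₁/(r−g) ⇒ g = r − D₁/P = 0.088 − €201,000.00/€7,230,814.52 = 0.060202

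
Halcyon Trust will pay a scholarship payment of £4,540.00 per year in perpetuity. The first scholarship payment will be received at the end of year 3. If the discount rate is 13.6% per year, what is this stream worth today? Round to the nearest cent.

Value at end of year 2: C / r = £4,540.00 / 0.136 = £33,382.3529
Discount to today: PV = £33,382.3529 / (1 + 0.136)^2 = £33,382.3529 / 1.290496 = £25,867.85

£25867.85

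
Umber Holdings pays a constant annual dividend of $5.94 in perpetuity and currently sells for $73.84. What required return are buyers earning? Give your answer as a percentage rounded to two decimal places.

8.04%

P = C/r ⇒ r = C/P = $5.94/$73.84 = 0.080444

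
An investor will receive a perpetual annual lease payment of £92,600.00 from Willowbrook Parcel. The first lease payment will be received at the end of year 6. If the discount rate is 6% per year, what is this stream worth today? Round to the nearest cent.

£1153268.45

Value at end of year 5: C / r = £92,600.00 / 0.06 = £1,543,333.3333
Discount to today: PV = £1,543,333.3333 / (1 + 0.06)^5 = £1,543,333.3333 / 1.338226 = £1,153,268.45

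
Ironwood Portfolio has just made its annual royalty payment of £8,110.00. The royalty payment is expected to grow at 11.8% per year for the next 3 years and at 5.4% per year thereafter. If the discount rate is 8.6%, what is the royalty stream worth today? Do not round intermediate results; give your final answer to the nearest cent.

£317231.02

D_1 = 9066.98000
D_2 = 10136.88364
D_3 = 11333.03591
Terminal value at year 3: TV = D_3×(1+g_2)/(r−g_2) = 11945.01985/0.032 = 373281.87027
P_0 = D_1/(1+r)^1 + D_2/(1+r)^2 + D_3/(1+r)^3 + TV/(1+r)^3
    = 8348.96869 + 8594.97882 + 8848.23786 + 291438.83465 = 317231.02002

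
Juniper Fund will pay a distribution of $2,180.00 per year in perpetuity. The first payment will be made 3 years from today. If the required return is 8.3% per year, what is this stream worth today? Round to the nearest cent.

Value at end of year 2: C / r = $2,180.00 / 0.083 = $26,265.0602
Discount to today: PV = $26,265.0602 / (1 + 0.083)^2 = $26,265.0602 / 1.172889 = $22,393.47

$22393.47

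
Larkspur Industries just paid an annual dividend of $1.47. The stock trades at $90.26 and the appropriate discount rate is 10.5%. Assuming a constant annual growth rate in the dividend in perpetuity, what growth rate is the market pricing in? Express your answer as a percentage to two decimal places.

P = D₀(1+g)/(r−g) ⇒ P(r−g) = D₀(1+g) ⇒ g(P+D₀) = P·r − D₀
g = (P·r − D₀)/(P + D₀) = ($90.26×0.105 − $1.47) / ($90.26 + $1.47) = 0.087292

8.73%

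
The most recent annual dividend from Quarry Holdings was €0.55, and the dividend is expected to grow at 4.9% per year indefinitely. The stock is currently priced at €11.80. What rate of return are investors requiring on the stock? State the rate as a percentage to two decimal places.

9.79%

D₁ = €0.55 × 1.049 = €0.5770
P = D₁/(r − g) ⇒ r = D₁/P + g = €0.5770/€11.80 + 0.049 = 0.048894 + 0.049 = 0.097894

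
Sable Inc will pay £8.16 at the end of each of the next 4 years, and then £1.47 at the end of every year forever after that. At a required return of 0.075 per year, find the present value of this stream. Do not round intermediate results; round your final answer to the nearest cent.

PV of 4-year annuity: £8.16 × [1 − (1+0.075)^−4] / 0.075 = 27.33050
Perpetuity value at year 4: £1.47 / 0.075 = 19.60000
PV of perpetuity: 19.60000 / (1+0.075)^4 = 14.67649
Total PV = 27.33050 + 14.67649 = 42.00699

£42.01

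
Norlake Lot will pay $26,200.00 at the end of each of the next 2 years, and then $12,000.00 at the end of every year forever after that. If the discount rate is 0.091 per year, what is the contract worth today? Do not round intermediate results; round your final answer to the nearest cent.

PV of 2-year annuity: $26,200.00 × [1 − (1+0.091)^−2] / 0.091 = 46026.27447
Perpetuity value at year 2: $12,000.00 / 0.091 = 131868.13187
PV of perpetuity: 131868.13187 / (1+0.091)^2 = 110787.39547
Total PV = 46026.27447 + 110787.39547 = 156813.66994

$156813.67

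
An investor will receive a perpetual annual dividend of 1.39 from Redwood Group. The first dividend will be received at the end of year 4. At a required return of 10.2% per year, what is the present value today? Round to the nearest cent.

Value at end of year 3: C / r = 1.39 / 0.102 = 13.6275
Discount to today: PV = 13.6275 / (1 + 0.102)^3 = 13.6275 / 1.338273 = 10.18

10.18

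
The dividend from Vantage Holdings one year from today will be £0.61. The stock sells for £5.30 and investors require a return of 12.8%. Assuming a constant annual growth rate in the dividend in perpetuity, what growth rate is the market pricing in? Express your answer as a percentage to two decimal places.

P = D₁/(r−g) ⇒ g = r − D₁/P = 0.128 − £0.61/£5.30 = 0.012906

1.29%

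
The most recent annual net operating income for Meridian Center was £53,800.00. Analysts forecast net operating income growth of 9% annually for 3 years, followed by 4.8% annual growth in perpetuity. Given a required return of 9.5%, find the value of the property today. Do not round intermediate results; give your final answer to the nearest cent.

£1343197.74

D_1 = 58642.00000
D_2 = 63919.78000
D_3 = 69672.56020
Terminal value at year 3: TV = D_3×(1+g_2)/(r−g_2) = 73016.84309/0.047 = 1553549.85297
P_0 = D_1/(1+r)^1 + D_2/(1+r)^2 + D_3/(1+r)^3 + TV/(1+r)^3
    = 53554.33790 + 53309.79754 + 53066.37381 + 1183267.22880 = 1343197.73806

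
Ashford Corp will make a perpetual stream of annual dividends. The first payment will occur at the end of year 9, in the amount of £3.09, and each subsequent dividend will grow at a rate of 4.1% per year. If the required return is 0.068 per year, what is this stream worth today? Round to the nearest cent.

£67.61

Value at end of year 8: C₁ / (r − g) = £3.09 / (0.068 − 0.041) = £114.4444
Discount to today: PV = £114.4444 / (1 + 0.068)^8 = £114.4444 / 1.692661 = £67.61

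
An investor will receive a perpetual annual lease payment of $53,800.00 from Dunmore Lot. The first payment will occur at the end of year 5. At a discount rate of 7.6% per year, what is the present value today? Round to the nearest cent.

Value at end of year 4: C / r = $53,800.00 / 0.076 = $707,894.7368
Discount to today: PV = $707,894.7368 / (1 + 0.076)^4 = $707,894.7368 / 1.340445 = $528,104.17

$528104.17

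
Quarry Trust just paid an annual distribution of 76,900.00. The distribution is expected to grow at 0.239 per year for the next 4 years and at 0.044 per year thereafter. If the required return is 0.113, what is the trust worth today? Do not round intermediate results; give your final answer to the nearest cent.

D_1 = 95279.10000
D_2 = 118050.80490
D_3 = 146264.94727
D_4 = 181222.26967
Terminal value at year 4: TV = D_4×(1+g_2)/(r−g_2) = 189196.04953/0.069 = 2741971.73238
P_0 = D_1/(1+r)^1 + D_2/(1+r)^2 + D_3/(1+r)^3 + D_4/(1+r)^4 + TV/(1+r)^4
    = 85605.66038 + 95296.86721 + 106085.19180 + 118094.83616 + 1786826.21665 = 2191908.77220

2191908.77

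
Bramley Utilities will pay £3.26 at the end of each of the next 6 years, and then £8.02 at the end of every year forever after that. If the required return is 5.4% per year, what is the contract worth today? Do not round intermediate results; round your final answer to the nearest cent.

£124.66

PV of 6-year annuity: £3.26 × [1 − (1+0.054)^−6] / 0.054 = 16.33718
Perpetuity value at year 6: £8.02 / 0.054 = 148.51852
PV of perpetuity: 148.51852 / (1+0.054)^6 = 108.32706
Total PV = 16.33718 + 108.32706 = 124.66423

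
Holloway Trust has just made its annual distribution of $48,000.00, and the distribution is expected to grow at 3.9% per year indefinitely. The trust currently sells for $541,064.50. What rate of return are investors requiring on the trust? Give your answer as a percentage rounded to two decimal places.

13.12%

D₁ = $48,000.00 × 1.039 = $49,872.0000
P = D₁/(r − g) ⇒ r = D₁/P + g = $49,872.0000/$541,064.50 + 0.039 = 0.092174 + 0.039 = 0.131174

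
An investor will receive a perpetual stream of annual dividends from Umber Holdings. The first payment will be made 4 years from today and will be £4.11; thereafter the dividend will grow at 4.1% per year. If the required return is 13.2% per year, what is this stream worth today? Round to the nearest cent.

£31.14

Value at end of year 3: C₁ / (r − g) = £4.11 / (0.132 − 0.041) = £45.1648
Discount to today: PV = £45.1648 / (1 + 0.132)^3 = £45.1648 / 1.450572 = £31.14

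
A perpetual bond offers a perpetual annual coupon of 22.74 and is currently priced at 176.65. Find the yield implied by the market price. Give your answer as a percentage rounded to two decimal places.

P = C/r ⇒ r = C/P = 22.74/176.65 = 0.128729

12.87%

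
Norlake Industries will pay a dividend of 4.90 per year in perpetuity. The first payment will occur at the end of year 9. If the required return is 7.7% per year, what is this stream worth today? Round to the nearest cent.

35.15

Value at end of year 8: C / r = 4.90 / 0.077 = 63.6364
Discount to today: PV = 63.6364 / (1 + 0.077)^8 = 63.6364 / 1.810196 = 35.15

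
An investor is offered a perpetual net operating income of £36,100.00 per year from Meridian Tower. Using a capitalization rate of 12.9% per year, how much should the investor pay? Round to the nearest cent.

Level perpetuity: PV = C / r = £36,100.00 / 0.129 = £279,844.96

£279844.96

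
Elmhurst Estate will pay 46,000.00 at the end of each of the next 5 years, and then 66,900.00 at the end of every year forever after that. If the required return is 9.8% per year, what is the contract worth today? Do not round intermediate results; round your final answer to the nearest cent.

PV of 5-year annuity: 46,000.00 × [1 − (1+0.098)^−5] / 0.098 = 175270.80392
Perpetuity value at year 5: 66,900.00 / 0.098 = 682653.06122
PV of perpetuity: 682653.06122 / (1+0.098)^5 = 427748.34856
Total PV = 175270.80392 + 427748.34856 = 603019.15249

603019.15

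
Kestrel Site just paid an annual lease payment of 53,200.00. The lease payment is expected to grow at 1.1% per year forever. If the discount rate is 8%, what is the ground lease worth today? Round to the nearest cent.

D₁ = D₀ × (1 + g) = 53,200.00 × 1.011 = 53,785.2000
Growing perpetuity: P = D₁ / (r − g) = 53,785.2000 / (0.08 − 0.011) = 779,495.65

779495.65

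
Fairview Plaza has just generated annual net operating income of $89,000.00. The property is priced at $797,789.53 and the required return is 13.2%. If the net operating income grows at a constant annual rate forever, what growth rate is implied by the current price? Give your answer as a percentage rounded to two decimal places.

P = D₀(1+g)/(r−g) ⇒ P(r−g) = D₀(1+g) ⇒ g(P+D₀) = P·r − D₀
g = (P·r − D₀)/(P + D₀) = ($797,789.53×0.132 − $89,000.00) / ($797,789.53 + $89,000.00) = 0.018390

1.84%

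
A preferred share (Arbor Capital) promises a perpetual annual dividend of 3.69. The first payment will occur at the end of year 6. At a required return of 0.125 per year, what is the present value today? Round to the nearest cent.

16.38

Value at end of year 5: C / r = 3.69 / 0.125 = 29.5200
Discount to today: PV = 29.5200 / (1 + 0.125)^5 = 29.5200 / 1.802032 = 16.38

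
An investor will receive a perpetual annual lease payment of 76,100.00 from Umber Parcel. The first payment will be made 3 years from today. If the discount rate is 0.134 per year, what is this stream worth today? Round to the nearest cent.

441625.10

Value at end of year 2: C / r = 76,100.00 / 0.134 = 567,910.4478
Discount to today: PV = 567,910.4478 / (1 + 0.134)^2 = 567,910.4478 / 1.285956 = 441,625.10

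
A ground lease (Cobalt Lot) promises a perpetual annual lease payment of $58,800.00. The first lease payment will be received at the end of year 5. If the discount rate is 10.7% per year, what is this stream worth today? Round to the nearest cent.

Value at end of year 4: C / r = $58,800.00 / 0.107 = $549,532.7103
Discount to today: PV = $549,532.7103 / (1 + 0.107)^4 = $549,532.7103 / 1.501725 = $365,934.25

$365934.25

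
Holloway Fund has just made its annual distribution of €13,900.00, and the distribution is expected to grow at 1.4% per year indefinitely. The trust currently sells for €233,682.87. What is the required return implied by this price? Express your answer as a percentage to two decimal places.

D₁ = €13,900.00 × 1.014 = €14,094.6000
P = D₁/(r − g) ⇒ r = D₁/P + g = €14,094.6000/€233,682.87 + 0.014 = 0.060315 + 0.014 = 0.074315

7.43%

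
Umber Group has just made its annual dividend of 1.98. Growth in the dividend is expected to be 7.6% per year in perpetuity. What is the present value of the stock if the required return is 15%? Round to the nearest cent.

D₁ = D₀ × (1 + g) = 1.98 × 1.076 = 2.1305
Growing perpetuity: P = D₁ / (r − g) = 2.1305 / (0.15 − 0.076) = 28.79

28.79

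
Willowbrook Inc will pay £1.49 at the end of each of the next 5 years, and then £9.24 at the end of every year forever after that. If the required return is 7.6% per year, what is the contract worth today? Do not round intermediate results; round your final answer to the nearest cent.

£90.31

PV of 5-year annuity: £1.49 × [1 − (1+0.076)^−5] / 0.076 = 6.01239
Perpetuity value at year 5: £9.24 / 0.076 = 121.57895
PV of perpetuity: 121.57895 / (1+0.076)^5 = 84.29407
Total PV = 6.01239 + 84.29407 = 90.30646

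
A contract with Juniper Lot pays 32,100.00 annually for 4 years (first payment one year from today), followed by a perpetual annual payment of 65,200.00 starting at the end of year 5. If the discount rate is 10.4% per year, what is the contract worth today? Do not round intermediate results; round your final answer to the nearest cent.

PV of 4-year annuity: 32,100.00 × [1 − (1+0.104)^−4] / 0.104 = 100877.83738
Perpetuity value at year 4: 65,200.00 / 0.104 = 626923.07692
PV of perpetuity: 626923.07692 / (1+0.104)^4 = 422024.79041
Total PV = 100877.83738 + 422024.79041 = 522902.62779

522902.63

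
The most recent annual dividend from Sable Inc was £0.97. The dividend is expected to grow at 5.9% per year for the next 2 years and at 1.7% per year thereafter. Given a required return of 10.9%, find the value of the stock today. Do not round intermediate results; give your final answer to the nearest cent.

£11.59

D_1 = 1.02723
D_2 = 1.08784
Terminal value at year 2: TV = D_2×(1+g_2)/(r−g_2) = 1.10633/0.092 = 12.02532
P_0 = D_1/(1+r)^1 + D_2/(1+r)^2 + TV/(1+r)^2
    = 0.92627 + 0.88451 + 9.77763 = 11.58840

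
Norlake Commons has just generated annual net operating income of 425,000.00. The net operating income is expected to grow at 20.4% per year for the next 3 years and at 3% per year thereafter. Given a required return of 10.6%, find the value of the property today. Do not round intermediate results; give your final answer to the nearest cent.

8945239.46

D_1 = 511700.00000
D_2 = 616086.80000
D_3 = 741768.50720
Terminal value at year 3: TV = D_3×(1+g_2)/(r−g_2) = 764021.56242/0.076 = 10052915.29495
P_0 = D_1/(1+r)^1 + D_2/(1+r)^2 + D_3/(1+r)^3 + TV/(1+r)^3
    = 462658.22785 + 503653.26070 + 548280.76481 + 7430647.20726 = 8945239.46061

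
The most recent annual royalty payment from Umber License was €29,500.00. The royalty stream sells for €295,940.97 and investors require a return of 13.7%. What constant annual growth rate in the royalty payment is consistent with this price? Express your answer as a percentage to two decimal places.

P = D₀(1+g)/(r−g) ⇒ P(r−g) = D₀(1+g) ⇒ g(P+D₀) = P·r − D₀
g = (P·r − D₀)/(P + D₀) = (€295,940.97×0.137 − €29,500.00) / (€295,940.97 + €29,500.00) = 0.033935

3.39%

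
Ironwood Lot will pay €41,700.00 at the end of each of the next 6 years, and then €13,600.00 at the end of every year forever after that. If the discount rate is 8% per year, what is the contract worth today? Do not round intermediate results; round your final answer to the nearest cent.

PV of 6-year annuity: €41,700.00 × [1 − (1+0.08)^−6] / 0.08 = 192774.08199
Perpetuity value at year 6: €13,600.00 / 0.08 = 170000.00000
PV of perpetuity: 170000.00000 / (1+0.08)^6 = 107128.83657
Total PV = 192774.08199 + 107128.83657 = 299902.91856

€299902.92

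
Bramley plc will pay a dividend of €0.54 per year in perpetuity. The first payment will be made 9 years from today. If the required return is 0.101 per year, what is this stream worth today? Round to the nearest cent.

Value at end of year 8: C / r = €0.54 / 0.101 = €5.3465
Discount to today: PV = €5.3465 / (1 + 0.101)^8 = €5.3465 / 2.159228 = €2.48

€2.48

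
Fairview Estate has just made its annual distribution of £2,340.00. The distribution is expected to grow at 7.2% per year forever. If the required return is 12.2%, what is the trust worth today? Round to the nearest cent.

£50169.60

D₁ = D₀ × (1 + g) = £2,340.00 × 1.072 = £2,508.4800
Growing perpetuity: P = D₁ / (r − g) = £2,508.4800 / (0.122 − 0.072) = £50,169.60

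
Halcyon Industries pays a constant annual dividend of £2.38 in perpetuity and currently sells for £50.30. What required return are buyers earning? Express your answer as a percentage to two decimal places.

4.73%

P = C/r ⇒ r = C/P = £2.38/£50.30 = 0.047316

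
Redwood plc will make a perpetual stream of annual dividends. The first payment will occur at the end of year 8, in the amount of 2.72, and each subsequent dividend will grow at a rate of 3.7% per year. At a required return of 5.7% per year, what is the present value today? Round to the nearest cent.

Value at end of year 7: C₁ / (r − g) = 2.72 / (0.057 − 0.037) = 136.0000
Discount to today: PV = 136.0000 / (1 + 0.057)^7 = 136.0000 / 1.474093 = 92.26

92.26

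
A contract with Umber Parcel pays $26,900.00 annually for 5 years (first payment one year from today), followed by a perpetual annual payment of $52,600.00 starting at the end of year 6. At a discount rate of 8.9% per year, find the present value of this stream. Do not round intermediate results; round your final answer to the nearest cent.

PV of 5-year annuity: $26,900.00 × [1 − (1+0.089)^−5] / 0.089 = 104903.66912
Perpetuity value at year 5: $52,600.00 / 0.089 = 591011.23596
PV of perpetuity: 591011.23596 / (1+0.089)^5 = 385883.61530
Total PV = 104903.66912 + 385883.61530 = 490787.28442

$490787.28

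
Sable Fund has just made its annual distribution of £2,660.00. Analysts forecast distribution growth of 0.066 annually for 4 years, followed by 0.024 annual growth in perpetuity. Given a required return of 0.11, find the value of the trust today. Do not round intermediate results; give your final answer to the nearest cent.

D_1 = 2835.56000
D_2 = 3022.70696
D_3 = 3222.20562
D_4 = 3434.87119
Terminal value at year 4: TV = D_4×(1+g_2)/(r−g_2) = 3517.30810/0.086 = 40898.93138
P_0 = D_1/(1+r)^1 + D_2/(1+r)^2 + D_3/(1+r)^3 + D_4/(1+r)^4 + TV/(1+r)^4
    = 2554.55856 + 2453.29678 + 2356.04898 + 2262.65605 + 26941.39291 = 36567.95327

£36567.95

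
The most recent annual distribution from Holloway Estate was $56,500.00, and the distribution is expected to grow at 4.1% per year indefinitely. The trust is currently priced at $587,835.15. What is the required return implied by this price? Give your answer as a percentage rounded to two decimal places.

14.11%

D₁ = $56,500.00 × 1.041 = $58,816.5000
P = D₁/(r − g) ⇒ r = D₁/P + g = $58,816.5000/$587,835.15 + 0.041 = 0.100056 + 0.041 = 0.141056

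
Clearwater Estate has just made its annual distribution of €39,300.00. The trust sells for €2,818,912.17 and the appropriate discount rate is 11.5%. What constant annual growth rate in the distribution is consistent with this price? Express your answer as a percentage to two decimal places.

P = D₀(1+g)/(r−g) ⇒ P(r−g) = D₀(1+g) ⇒ g(P+D₀) = P·r − D₀
g = (P·r − D₀)/(P + D₀) = (€2,818,912.17×0.115 − €39,300.00) / (€2,818,912.17 + €39,300.00) = 0.099669

9.97%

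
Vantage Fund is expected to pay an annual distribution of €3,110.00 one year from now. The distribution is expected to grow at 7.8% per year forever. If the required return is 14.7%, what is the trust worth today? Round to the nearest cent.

Growing perpetuity: P = D₁ / (r − g) = €3,110.0000 / (0.147 − 0.078) = €45,072.46

€45072.46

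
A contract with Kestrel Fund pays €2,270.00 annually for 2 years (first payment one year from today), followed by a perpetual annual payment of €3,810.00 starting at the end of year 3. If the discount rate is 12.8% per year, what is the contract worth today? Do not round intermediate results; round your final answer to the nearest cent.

PV of 2-year annuity: €2,270.00 × [1 − (1+0.128)^−2] / 0.128 = 3796.46396
Perpetuity value at year 2: €3,810.00 / 0.128 = 29765.62500
PV of perpetuity: 29765.62500 / (1+0.128)^2 = 23393.58637
Total PV = 3796.46396 + 23393.58637 = 27190.05033

€27190.05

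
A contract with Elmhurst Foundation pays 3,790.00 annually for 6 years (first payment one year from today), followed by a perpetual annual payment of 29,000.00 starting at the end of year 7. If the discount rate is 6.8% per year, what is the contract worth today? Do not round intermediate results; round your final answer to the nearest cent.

305560.59

PV of 6-year annuity: 3,790.00 × [1 − (1+0.068)^−6] / 0.068 = 18177.26614
Perpetuity value at year 6: 29,000.00 / 0.068 = 426470.58824
PV of perpetuity: 426470.58824 / (1+0.068)^6 = 287383.32752
Total PV = 18177.26614 + 287383.32752 = 305560.59367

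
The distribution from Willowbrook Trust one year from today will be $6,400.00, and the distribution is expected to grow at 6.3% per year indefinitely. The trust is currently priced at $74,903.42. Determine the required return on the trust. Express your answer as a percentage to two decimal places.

14.84%

P = D₁/(r − g) ⇒ r = D₁/P + g = $6,400.0000/$74,903.42 + 0.063 = 0.085443 + 0.063 = 0.148443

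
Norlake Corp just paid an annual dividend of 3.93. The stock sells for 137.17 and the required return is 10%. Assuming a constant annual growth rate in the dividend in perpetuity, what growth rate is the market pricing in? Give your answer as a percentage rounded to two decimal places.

P = D₀(1+g)/(r−g) ⇒ P(r−g) = D₀(1+g) ⇒ g(P+D₀) = P·r − D₀
g = (P·r − D₀)/(P + D₀) = (137.17×0.1 − 3.93) / (137.17 + 3.93) = 0.069362

6.94%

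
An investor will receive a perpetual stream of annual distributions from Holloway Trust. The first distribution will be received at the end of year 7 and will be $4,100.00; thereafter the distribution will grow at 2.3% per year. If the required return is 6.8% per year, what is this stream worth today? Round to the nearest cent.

$61396.53

Value at end of year 6: C₁ / (r − g) = $4,100.00 / (0.068 − 0.023) = $91,111.1111
Discount to today: PV = $91,111.1111 / (1 + 0.068)^6 = $91,111.1111 / 1.483978 = $61,396.53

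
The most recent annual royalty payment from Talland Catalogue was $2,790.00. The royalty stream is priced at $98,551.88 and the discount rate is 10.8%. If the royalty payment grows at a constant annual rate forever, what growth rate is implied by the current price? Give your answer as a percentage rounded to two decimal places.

P = D₀(1+g)/(r−g) ⇒ P(r−g) = D₀(1+g) ⇒ g(P+D₀) = P·r − D₀
g = (P·r − D₀)/(P + D₀) = ($98,551.88×0.108 − $2,790.00) / ($98,551.88 + $2,790.00) = 0.077496

7.75%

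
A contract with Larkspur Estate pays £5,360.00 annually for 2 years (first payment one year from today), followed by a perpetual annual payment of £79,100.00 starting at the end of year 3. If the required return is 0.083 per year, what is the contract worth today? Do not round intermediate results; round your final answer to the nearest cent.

PV of 2-year annuity: £5,360.00 × [1 − (1+0.083)^−2] / 0.083 = 9519.12756
Perpetuity value at year 2: £79,100.00 / 0.083 = 953012.04819
PV of perpetuity: 953012.04819 / (1+0.083)^2 = 812533.87848
Total PV = 9519.12756 + 812533.87848 = 822053.00603

£822053.01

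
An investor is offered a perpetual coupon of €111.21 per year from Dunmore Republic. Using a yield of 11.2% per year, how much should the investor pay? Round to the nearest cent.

Level perpetuity: PV = C / r = €111.21 / 0.112 = €992.95

€992.95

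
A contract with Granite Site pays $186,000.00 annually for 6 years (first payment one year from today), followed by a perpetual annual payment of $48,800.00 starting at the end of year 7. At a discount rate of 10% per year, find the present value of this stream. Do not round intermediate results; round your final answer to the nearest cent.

PV of 6-year annuity: $186,000.00 × [1 − (1+0.1)^−6] / 0.1 = 810078.49010
Perpetuity value at year 6: $48,800.00 / 0.1 = 488000.00000
PV of perpetuity: 488000.00000 / (1+0.1)^6 = 275463.27787
Total PV = 810078.49010 + 275463.27787 = 1085541.76797

$1085541.77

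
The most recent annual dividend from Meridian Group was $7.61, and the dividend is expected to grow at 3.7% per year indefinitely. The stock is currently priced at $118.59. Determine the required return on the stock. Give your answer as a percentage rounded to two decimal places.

10.35%

D₁ = $7.61 × 1.037 = $7.8916
P = D₁/(r − g) ⇒ r = D₁/P + g = $7.8916/$118.59 + 0.037 = 0.066545 + 0.037 = 0.103545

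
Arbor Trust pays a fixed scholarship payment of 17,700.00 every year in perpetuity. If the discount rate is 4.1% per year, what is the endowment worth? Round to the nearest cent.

431707.32

Level perpetuity: PV = C / r = 17,700.00 / 0.041 = 431,707.32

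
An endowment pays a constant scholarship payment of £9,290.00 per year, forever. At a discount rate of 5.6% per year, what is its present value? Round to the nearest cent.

Level perpetuity: PV = C / r = £9,290.00 / 0.056 = £165,892.86

£165892.86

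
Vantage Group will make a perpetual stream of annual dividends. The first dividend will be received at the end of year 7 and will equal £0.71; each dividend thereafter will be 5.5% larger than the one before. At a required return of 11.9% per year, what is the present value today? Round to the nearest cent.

£5.65

Value at end of year 6: C₁ / (r − g) = £0.71 / (0.119 − 0.055) = £11.0938
Discount to today: PV = £11.0938 / (1 + 0.119)^6 = £11.0938 / 1.963272 = £5.65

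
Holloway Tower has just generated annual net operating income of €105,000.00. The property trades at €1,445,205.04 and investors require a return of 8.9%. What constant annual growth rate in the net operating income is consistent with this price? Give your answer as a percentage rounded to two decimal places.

P = D₀(1+g)/(r−g) ⇒ P(r−g) = D₀(1+g) ⇒ g(P+D₀) = P·r − D₀
g = (P·r − D₀)/(P + D₀) = (€1,445,205.04×0.089 − €105,000.00) / (€1,445,205.04 + €105,000.00) = 0.015239

1.52%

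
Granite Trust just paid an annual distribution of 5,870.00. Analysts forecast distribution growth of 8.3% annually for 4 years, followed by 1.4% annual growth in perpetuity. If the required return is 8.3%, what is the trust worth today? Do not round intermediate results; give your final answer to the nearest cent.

D_1 = 6357.21000
D_2 = 6884.85843
D_3 = 7456.30168
D_4 = 8075.17472
Terminal value at year 4: TV = D_4×(1+g_2)/(r−g_2) = 8188.22717/0.069 = 118669.95892
P_0 = D_1/(1+r)^1 + D_2/(1+r)^2 + D_3/(1+r)^3 + D_4/(1+r)^4 + TV/(1+r)^4
    = 5870.00000 + 5870.00000 + 5870.00000 + 5870.00000 + 86263.47826 = 109743.47826

109743.48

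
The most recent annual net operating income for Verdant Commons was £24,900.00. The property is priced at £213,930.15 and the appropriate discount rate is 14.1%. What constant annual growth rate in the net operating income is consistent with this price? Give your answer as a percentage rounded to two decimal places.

2.20%

P = D₀(1+g)/(r−g) ⇒ P(r−g) = D₀(1+g) ⇒ g(P+D₀) = P·r − D₀
g = (P·r − D₀)/(P + D₀) = (£213,930.15×0.141 − £24,900.00) / (£213,930.15 + £24,900.00) = 0.022041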